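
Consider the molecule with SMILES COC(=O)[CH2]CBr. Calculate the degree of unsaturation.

Degree of unsaturation = (number of rings) + (number of π bonds).
Ring closures in the SMILES: 0.
π bonds: 1 double bond (each 1 DoU) → 1 DoU from unsaturation.
Total DoU = 0 + 1 = 1.

1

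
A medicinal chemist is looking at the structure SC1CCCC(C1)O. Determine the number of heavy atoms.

Every atom symbol written in the SMILES (organic subset) is one heavy atom; implicit H are not written.
Heavy atoms by element → C:6, O:1, S:1.
Total: 8.

8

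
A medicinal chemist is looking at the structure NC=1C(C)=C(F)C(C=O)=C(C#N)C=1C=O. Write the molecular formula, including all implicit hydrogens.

C10H7FN2O2

Walk through each heavy atom and fill implicit hydrogens from standard valence (C 4, N 3, O 2, S 2, halogen 1):
  atom 1: N, bond orders sum to 1 (valence 3) → 2 H
  atom 2: C, bond orders sum to 4 (valence 4) → 0 H
  atom 3: C, bond orders sum to 4 (valence 4) → 0 H
  atom 4: C, bond orders sum to 1 (valence 4) → 3 H
  atom 5: C, bond orders sum to 4 (valence 4) → 0 H
  atom 6: F (halogen, monovalent) → 0 H
  atom 7: C, bond orders sum to 4 (valence 4) → 0 H
  atom 8: C, bond orders sum to 3 (valence 4) → 1 H
  atom 9: O, bond orders sum to 2 (valence 2) → 0 H
  atom 10: C, bond orders sum to 4 (valence 4) → 0 H
  atom 11: C, bond orders sum to 4 (valence 4) → 0 H
  atom 12: N, bond orders sum to 3 (valence 3) → 0 H
  atom 13: C, bond orders sum to 4 (valence 4) → 0 H
  atom 14: C, bond orders sum to 3 (valence 4) → 1 H
  atom 15: O, bond orders sum to 2 (valence 2) → 0 H
Totals → C:10, H:7, F:1, N:2, O:2.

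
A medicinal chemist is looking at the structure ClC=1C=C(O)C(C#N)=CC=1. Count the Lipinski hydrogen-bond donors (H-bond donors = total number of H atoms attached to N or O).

Donors: find every N or O and count the H atoms it carries.
  atom 5 (O): bond orders sum to 1 → 1 H
  atom 8 (N): bond orders sum to 3 → 0 H
Lipinski HBD = 1.

1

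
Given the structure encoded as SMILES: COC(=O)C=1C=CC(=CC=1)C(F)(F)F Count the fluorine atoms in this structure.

3

Scan the SMILES for F atoms (remember two-letter symbols like Cl and Br are single atoms).
Fluorine count: 3.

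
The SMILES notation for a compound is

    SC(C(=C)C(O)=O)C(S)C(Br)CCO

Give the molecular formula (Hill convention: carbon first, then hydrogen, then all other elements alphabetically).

C8H13BrO3S2

Walk through each heavy atom and fill implicit hydrogens from standard valence (C 4, N 3, O 2, S 2, halogen 1):
  atom 1: S, bond orders sum to 1 (valence 2) → 1 H
  atom 2: C, bond orders sum to 3 (valence 4) → 1 H
  atom 3: C, bond orders sum to 4 (valence 4) → 0 H
  atom 4: C, bond orders sum to 2 (valence 4) → 2 H
  atom 5: C, bond orders sum to 4 (valence 4) → 0 H
  atom 6: O, bond orders sum to 1 (valence 2) → 1 H
  atom 7: O, bond orders sum to 2 (valence 2) → 0 H
  atom 8: C, bond orders sum to 3 (valence 4) → 1 H
  atom 9: S, bond orders sum to 1 (valence 2) → 1 H
  atom 10: C, bond orders sum to 3 (valence 4) → 1 H
  atom 11: Br (halogen, monovalent) → 0 H
  atom 12: C, bond orders sum to 2 (valence 4) → 2 H
  atom 13: C, bond orders sum to 2 (valence 4) → 2 H
  atom 14: O, bond orders sum to 1 (valence 2) → 1 H
Totals → C:8, H:13, Br:1, O:3, S:2.
In Hill order: C8H13BrO3S2.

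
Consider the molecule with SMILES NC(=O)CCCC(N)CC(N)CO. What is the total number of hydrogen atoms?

19

Walk through each heavy atom and fill implicit hydrogens from standard valence (C 4, N 3, O 2, S 2, halogen 1):
  atom 1: N, bond orders sum to 1 (valence 3) → 2 H
  atom 2: C, bond orders sum to 4 (valence 4) → 0 H
  atom 3: O, bond orders sum to 2 (valence 2) → 0 H
  atom 4: C, bond orders sum to 2 (valence 4) → 2 H
  atom 5: C, bond orders sum to 2 (valence 4) → 2 H
  atom 6: C, bond orders sum to 2 (valence 4) → 2 H
  atom 7: C, bond orders sum to 3 (valence 4) → 1 H
  atom 8: N, bond orders sum to 1 (valence 3) → 2 H
  atom 9: C, bond orders sum to 2 (valence 4) → 2 H
  atom 10: C, bond orders sum to 3 (valence 4) → 1 H
  atom 11: N, bond orders sum to 1 (valence 3) → 2 H
  atom 12: C, bond orders sum to 2 (valence 4) → 2 H
  atom 13: O, bond orders sum to 1 (valence 2) → 1 H
Total hydrogens: 19.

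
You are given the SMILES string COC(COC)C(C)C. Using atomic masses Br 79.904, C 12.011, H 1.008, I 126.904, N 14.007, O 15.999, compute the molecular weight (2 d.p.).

132.20 g/mol

First, the molecular formula is C7H16O2 (counting implicit H from valence).
  C: 7 × 12.011 = 84.077
  H: 16 × 1.008 = 16.128
  O: 2 × 15.999 = 31.998
Sum: 7×12.011 + 16×1.008 + 2×15.999 = 132.203 → 132.20 g/mol.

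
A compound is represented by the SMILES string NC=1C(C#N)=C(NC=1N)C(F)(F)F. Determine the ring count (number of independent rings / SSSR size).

1

In SMILES, each pair of matching ring-closure digits denotes one ring-closing bond; the number of such bonds equals the number of independent rings.
Ring-closure bonds here: 1.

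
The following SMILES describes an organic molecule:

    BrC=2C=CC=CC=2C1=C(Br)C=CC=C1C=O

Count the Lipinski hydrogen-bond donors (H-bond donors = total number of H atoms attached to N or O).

Donors: find every N or O and count the H atoms it carries.
  atom 16 (O): bond orders sum to 2 → 0 H
Lipinski HBD = 0.

0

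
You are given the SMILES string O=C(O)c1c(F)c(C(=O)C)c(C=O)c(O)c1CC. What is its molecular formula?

Walk through each heavy atom and fill implicit hydrogens from standard valence (C 4, N 3, O 2, S 2, halogen 1); for lowercase aromatic atoms, an aromatic c carries 1 H when it has two neighbours and 0 H with three, and aromatic n carries 0 H:
  atom 1: O, bond orders sum to 2 (valence 2) → 0 H
  atom 2: C, bond orders sum to 4 (valence 4) → 0 H
  atom 3: O, bond orders sum to 1 (valence 2) → 1 H
  atom 4: aromatic c, 3 neighbours → 0 H
  atom 5: aromatic c, 3 neighbours → 0 H
  atom 6: F (halogen, monovalent) → 0 H
  atom 7: aromatic c, 3 neighbours → 0 H
  atom 8: C, bond orders sum to 4 (valence 4) → 0 H
  atom 9: O, bond orders sum to 2 (valence 2) → 0 H
  atom 10: C, bond orders sum to 1 (valence 4) → 3 H
  atom 11: aromatic c, 3 neighbours → 0 H
  atom 12: C, bond orders sum to 3 (valence 4) → 1 H
  atom 13: O, bond orders sum to 2 (valence 2) → 0 H
  atom 14: aromatic c, 3 neighbours → 0 H
  atom 15: O, bond orders sum to 1 (valence 2) → 1 H
  atom 16: aromatic c, 3 neighbours → 0 H
  atom 17: C, bond orders sum to 2 (valence 4) → 2 H
  atom 18: C, bond orders sum to 1 (valence 4) → 3 H
Totals → C:12, H:11, F:1, O:5.

C12H11FO5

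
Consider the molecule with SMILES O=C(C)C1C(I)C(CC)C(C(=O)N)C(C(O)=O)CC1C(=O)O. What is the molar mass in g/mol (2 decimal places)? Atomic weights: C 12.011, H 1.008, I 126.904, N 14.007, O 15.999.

First, the molecular formula is C14H20INO6 (counting implicit H from valence).
  C: 14 × 12.011 = 168.154
  H: 20 × 1.008 = 20.160
  I: 1 × 126.904 = 126.904
  N: 1 × 14.007 = 14.007
  O: 6 × 15.999 = 95.994
Sum: 14×12.011 + 20×1.008 + 1×126.904 + 1×14.007 + 6×15.999 = 425.219 → 425.22 g/mol.

425.22 g/mol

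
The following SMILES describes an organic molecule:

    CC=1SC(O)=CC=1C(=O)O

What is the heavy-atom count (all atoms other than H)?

Every atom symbol written in the SMILES (organic subset) is one heavy atom; implicit H are not written.
Heavy atoms by element → C:6, O:3, S:1.
Total: 10.

10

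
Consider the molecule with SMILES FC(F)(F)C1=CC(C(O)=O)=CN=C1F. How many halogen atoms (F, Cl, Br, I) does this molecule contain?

Halogen atoms appear at heavy-atom positions 1, 3, 4, 14 (4×F).
Other groups present: 1 carboxylic acid.
Halogen count: 4.

4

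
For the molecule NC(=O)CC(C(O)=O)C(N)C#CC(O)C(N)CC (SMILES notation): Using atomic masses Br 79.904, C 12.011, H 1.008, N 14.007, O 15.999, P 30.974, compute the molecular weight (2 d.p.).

257.29 g/mol

First, the molecular formula is C11H19N3O4 (counting implicit H from valence).
  C: 11 × 12.011 = 132.121
  H: 19 × 1.008 = 19.152
  N: 3 × 14.007 = 42.021
  O: 4 × 15.999 = 63.996
Sum: 11×12.011 + 19×1.008 + 3×14.007 + 4×15.999 = 257.290 → 257.29 g/mol.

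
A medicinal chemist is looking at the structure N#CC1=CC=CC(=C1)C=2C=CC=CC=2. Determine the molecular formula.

C13H9N

Walk through each heavy atom and fill implicit hydrogens from standard valence (C 4, N 3, O 2, S 2, halogen 1):
  atom 1: N, bond orders sum to 3 (valence 3) → 0 H
  atom 2: C, bond orders sum to 4 (valence 4) → 0 H
  atom 3: C, bond orders sum to 4 (valence 4) → 0 H
  atom 4: C, bond orders sum to 3 (valence 4) → 1 H
  atom 5: C, bond orders sum to 3 (valence 4) → 1 H
  atom 6: C, bond orders sum to 3 (valence 4) → 1 H
  atom 7: C, bond orders sum to 4 (valence 4) → 0 H
  atom 8: C, bond orders sum to 3 (valence 4) → 1 H
  atom 9: C, bond orders sum to 4 (valence 4) → 0 H
  atom 10: C, bond orders sum to 3 (valence 4) → 1 H
  atom 11: C, bond orders sum to 3 (valence 4) → 1 H
  atom 12: C, bond orders sum to 3 (valence 4) → 1 H
  atom 13: C, bond orders sum to 3 (valence 4) → 1 H
  atom 14: C, bond orders sum to 3 (valence 4) → 1 H
Totals → C:13, H:9, N:1.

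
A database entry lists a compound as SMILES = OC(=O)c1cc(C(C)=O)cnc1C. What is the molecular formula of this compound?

C9H9NO3

Walk through each heavy atom and fill implicit hydrogens from standard valence (C 4, N 3, O 2, S 2, halogen 1); for lowercase aromatic atoms, an aromatic c carries 1 H when it has two neighbours and 0 H with three, and aromatic n carries 0 H:
  atom 1: O, bond orders sum to 1 (valence 2) → 1 H
  atom 2: C, bond orders sum to 4 (valence 4) → 0 H
  atom 3: O, bond orders sum to 2 (valence 2) → 0 H
  atom 4: aromatic c, 3 neighbours → 0 H
  atom 5: aromatic c, 2 neighbours → 1 H
  atom 6: aromatic c, 3 neighbours → 0 H
  atom 7: C, bond orders sum to 4 (valence 4) → 0 H
  atom 8: C, bond orders sum to 1 (valence 4) → 3 H
  atom 9: O, bond orders sum to 2 (valence 2) → 0 H
  atom 10: aromatic c, 2 neighbours → 1 H
  atom 11: aromatic n, 2 neighbours → 0 H
  atom 12: aromatic c, 3 neighbours → 0 H
  atom 13: C, bond orders sum to 1 (valence 4) → 3 H
Totals → C:9, H:9, N:1, O:3.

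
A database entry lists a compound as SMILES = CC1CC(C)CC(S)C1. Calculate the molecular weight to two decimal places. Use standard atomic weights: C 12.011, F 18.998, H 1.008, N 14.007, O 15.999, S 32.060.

144.28 g/mol

First, the molecular formula is C8H16S (counting implicit H from valence).
  C: 8 × 12.011 = 96.088
  H: 16 × 1.008 = 16.128
  S: 1 × 32.060 = 32.060
Sum: 8×12.011 + 16×1.008 + 1×32.060 = 144.276 → 144.28 g/mol.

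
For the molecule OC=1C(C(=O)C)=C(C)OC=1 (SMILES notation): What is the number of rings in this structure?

1

In SMILES, each pair of matching ring-closure digits denotes one ring-closing bond; the number of such bonds equals the number of independent rings.
Ring-closure bonds here: 1.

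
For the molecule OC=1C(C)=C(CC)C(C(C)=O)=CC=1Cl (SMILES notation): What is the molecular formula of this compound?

C11H13ClO2

Walk through each heavy atom and fill implicit hydrogens from standard valence (C 4, N 3, O 2, S 2, halogen 1):
  atom 1: O, bond orders sum to 1 (valence 2) → 1 H
  atom 2: C, bond orders sum to 4 (valence 4) → 0 H
  atom 3: C, bond orders sum to 4 (valence 4) → 0 H
  atom 4: C, bond orders sum to 1 (valence 4) → 3 H
  atom 5: C, bond orders sum to 4 (valence 4) → 0 H
  atom 6: C, bond orders sum to 2 (valence 4) → 2 H
  atom 7: C, bond orders sum to 1 (valence 4) → 3 H
  atom 8: C, bond orders sum to 4 (valence 4) → 0 H
  atom 9: C, bond orders sum to 4 (valence 4) → 0 H
  atom 10: C, bond orders sum to 1 (valence 4) → 3 H
  atom 11: O, bond orders sum to 2 (valence 2) → 0 H
  atom 12: C, bond orders sum to 3 (valence 4) → 1 H
  atom 13: C, bond orders sum to 4 (valence 4) → 0 H
  atom 14: Cl (halogen, monovalent) → 0 H
Totals → C:11, H:13, Cl:1, O:2.
In Hill order: C11H13ClO2.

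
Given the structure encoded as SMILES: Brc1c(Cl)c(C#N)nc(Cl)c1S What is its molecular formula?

C6HBrCl2N2S

Walk through each heavy atom and fill implicit hydrogens from standard valence (C 4, N 3, O 2, S 2, halogen 1); for lowercase aromatic atoms, an aromatic c carries 1 H when it has two neighbours and 0 H with three, and aromatic n carries 0 H:
  atom 1: Br (halogen, monovalent) → 0 H
  atom 2: aromatic c, 3 neighbours → 0 H
  atom 3: aromatic c, 3 neighbours → 0 H
  atom 4: Cl (halogen, monovalent) → 0 H
  atom 5: aromatic c, 3 neighbours → 0 H
  atom 6: C, bond orders sum to 4 (valence 4) → 0 H
  atom 7: N, bond orders sum to 3 (valence 3) → 0 H
  atom 8: aromatic n, 2 neighbours → 0 H
  atom 9: aromatic c, 3 neighbours → 0 H
  atom 10: Cl (halogen, monovalent) → 0 H
  atom 11: aromatic c, 3 neighbours → 0 H
  atom 12: S, bond orders sum to 1 (valence 2) → 1 H
Totals → C:6, H:1, Br:1, Cl:2, N:2, S:1.
In Hill order: C6HBrCl2N2S.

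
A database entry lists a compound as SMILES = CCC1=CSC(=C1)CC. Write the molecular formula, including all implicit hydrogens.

C8H12S

Walk through each heavy atom and fill implicit hydrogens from standard valence (C 4, N 3, O 2, S 2, halogen 1):
  atom 1: C, bond orders sum to 1 (valence 4) → 3 H
  atom 2: C, bond orders sum to 2 (valence 4) → 2 H
  atom 3: C, bond orders sum to 4 (valence 4) → 0 H
  atom 4: C, bond orders sum to 3 (valence 4) → 1 H
  atom 5: S, bond orders sum to 2 (valence 2) → 0 H
  atom 6: C, bond orders sum to 4 (valence 4) → 0 H
  atom 7: C, bond orders sum to 3 (valence 4) → 1 H
  atom 8: C, bond orders sum to 2 (valence 4) → 2 H
  atom 9: C, bond orders sum to 1 (valence 4) → 3 H
Totals → C:8, H:12, S:1.
In Hill order: C8H12S.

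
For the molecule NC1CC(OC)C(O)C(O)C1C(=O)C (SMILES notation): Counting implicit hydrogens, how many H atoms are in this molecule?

Walk through each heavy atom and fill implicit hydrogens from standard valence (C 4, N 3, O 2, S 2, halogen 1):
  atom 1: N, bond orders sum to 1 (valence 3) → 2 H
  atom 2: C, bond orders sum to 3 (valence 4) → 1 H
  atom 3: C, bond orders sum to 2 (valence 4) → 2 H
  atom 4: C, bond orders sum to 3 (valence 4) → 1 H
  atom 5: O, bond orders sum to 2 (valence 2) → 0 H
  atom 6: C, bond orders sum to 1 (valence 4) → 3 H
  atom 7: C, bond orders sum to 3 (valence 4) → 1 H
  atom 8: O, bond orders sum to 1 (valence 2) → 1 H
  atom 9: C, bond orders sum to 3 (valence 4) → 1 H
  atom 10: O, bond orders sum to 1 (valence 2) → 1 H
  atom 11: C, bond orders sum to 3 (valence 4) → 1 H
  atom 12: C, bond orders sum to 4 (valence 4) → 0 H
  atom 13: O, bond orders sum to 2 (valence 2) → 0 H
  atom 14: C, bond orders sum to 1 (valence 4) → 3 H
Total hydrogens: 17.

17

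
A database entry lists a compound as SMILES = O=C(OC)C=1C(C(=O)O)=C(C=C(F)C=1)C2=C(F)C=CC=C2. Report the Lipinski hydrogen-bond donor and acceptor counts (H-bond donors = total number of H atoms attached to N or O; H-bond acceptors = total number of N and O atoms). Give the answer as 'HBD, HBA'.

Donors: find every N or O and count the H atoms it carries.
  atom 1 (O): bond orders sum to 2 → 0 H
  atom 3 (O): bond orders sum to 2 → 0 H
  atom 8 (O): bond orders sum to 2 → 0 H
  atom 9 (O): bond orders sum to 1 → 1 H
Lipinski HBD = 1.
Acceptors: N atoms = 0, O atoms = 4 → HBA = 4.

1, 4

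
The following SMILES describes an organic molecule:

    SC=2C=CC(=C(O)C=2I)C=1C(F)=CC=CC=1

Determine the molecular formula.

C12H8FIOS

Walk through each heavy atom and fill implicit hydrogens from standard valence (C 4, N 3, O 2, S 2, halogen 1):
  atom 1: S, bond orders sum to 1 (valence 2) → 1 H
  atom 2: C, bond orders sum to 4 (valence 4) → 0 H
  atom 3: C, bond orders sum to 3 (valence 4) → 1 H
  atom 4: C, bond orders sum to 3 (valence 4) → 1 H
  atom 5: C, bond orders sum to 4 (valence 4) → 0 H
  atom 6: C, bond orders sum to 4 (valence 4) → 0 H
  atom 7: O, bond orders sum to 1 (valence 2) → 1 H
  atom 8: C, bond orders sum to 4 (valence 4) → 0 H
  atom 9: I (halogen, monovalent) → 0 H
  atom 10: C, bond orders sum to 4 (valence 4) → 0 H
  atom 11: C, bond orders sum to 4 (valence 4) → 0 H
  atom 12: F (halogen, monovalent) → 0 H
  atom 13: C, bond orders sum to 3 (valence 4) → 1 H
  atom 14: C, bond orders sum to 3 (valence 4) → 1 H
  atom 15: C, bond orders sum to 3 (valence 4) → 1 H
  atom 16: C, bond orders sum to 3 (valence 4) → 1 H
Totals → C:12, H:8, F:1, I:1, O:1, S:1.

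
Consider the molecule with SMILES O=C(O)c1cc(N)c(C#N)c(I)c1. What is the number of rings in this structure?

1

In SMILES, each pair of matching ring-closure digits denotes one ring-closing bond; the number of such bonds equals the number of independent rings.
Ring-closure bonds here: 1.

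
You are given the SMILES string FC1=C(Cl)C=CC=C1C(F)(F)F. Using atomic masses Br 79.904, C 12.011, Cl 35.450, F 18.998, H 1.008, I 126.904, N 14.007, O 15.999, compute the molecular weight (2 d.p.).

First, the molecular formula is C7H3ClF4 (counting implicit H from valence).
  C: 7 × 12.011 = 84.077
  Cl: 1 × 35.450 = 35.450
  F: 4 × 18.998 = 75.992
  H: 3 × 1.008 = 3.024
Sum: 7×12.011 + 1×35.450 + 4×18.998 + 3×1.008 = 198.543 → 198.54 g/mol.

198.54 g/mol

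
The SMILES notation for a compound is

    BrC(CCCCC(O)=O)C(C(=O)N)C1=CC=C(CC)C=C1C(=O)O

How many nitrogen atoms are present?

1

Scan the SMILES for N atoms (remember two-letter symbols like Cl and Br are single atoms).
Nitrogen count: 1.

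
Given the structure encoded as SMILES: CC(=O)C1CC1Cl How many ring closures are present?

In SMILES, each pair of matching ring-closure digits denotes one ring-closing bond; the number of such bonds equals the number of independent rings.
Ring-closure bonds here: 1.

1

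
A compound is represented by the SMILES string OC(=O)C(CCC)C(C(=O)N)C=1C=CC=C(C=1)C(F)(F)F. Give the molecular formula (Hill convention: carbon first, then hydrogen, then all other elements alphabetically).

C14H16F3NO3

Walk through each heavy atom and fill implicit hydrogens from standard valence (C 4, N 3, O 2, S 2, halogen 1):
  atom 1: O, bond orders sum to 1 (valence 2) → 1 H
  atom 2: C, bond orders sum to 4 (valence 4) → 0 H
  atom 3: O, bond orders sum to 2 (valence 2) → 0 H
  atom 4: C, bond orders sum to 3 (valence 4) → 1 H
  atom 5: C, bond orders sum to 2 (valence 4) → 2 H
  atom 6: C, bond orders sum to 2 (valence 4) → 2 H
  atom 7: C, bond orders sum to 1 (valence 4) → 3 H
  atom 8: C, bond orders sum to 3 (valence 4) → 1 H
  atom 9: C, bond orders sum to 4 (valence 4) → 0 H
  atom 10: O, bond orders sum to 2 (valence 2) → 0 H
  atom 11: N, bond orders sum to 1 (valence 3) → 2 H
  atom 12: C, bond orders sum to 4 (valence 4) → 0 H
  atom 13: C, bond orders sum to 3 (valence 4) → 1 H
  atom 14: C, bond orders sum to 3 (valence 4) → 1 H
  atom 15: C, bond orders sum to 3 (valence 4) → 1 H
  atom 16: C, bond orders sum to 4 (valence 4) → 0 H
  atom 17: C, bond orders sum to 3 (valence 4) → 1 H
  atom 18: C, bond orders sum to 4 (valence 4) → 0 H
  atom 19: F (halogen, monovalent) → 0 H
  atom 20: F (halogen, monovalent) → 0 H
  atom 21: F (halogen, monovalent) → 0 H
Totals → C:14, H:16, F:3, N:1, O:3.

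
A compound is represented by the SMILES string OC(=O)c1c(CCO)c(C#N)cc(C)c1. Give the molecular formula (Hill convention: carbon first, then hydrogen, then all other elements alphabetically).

C11H11NO3

Walk through each heavy atom and fill implicit hydrogens from standard valence (C 4, N 3, O 2, S 2, halogen 1); for lowercase aromatic atoms, an aromatic c carries 1 H when it has two neighbours and 0 H with three, and aromatic n carries 0 H:
  atom 1: O, bond orders sum to 1 (valence 2) → 1 H
  atom 2: C, bond orders sum to 4 (valence 4) → 0 H
  atom 3: O, bond orders sum to 2 (valence 2) → 0 H
  atom 4: aromatic c, 3 neighbours → 0 H
  atom 5: aromatic c, 3 neighbours → 0 H
  atom 6: C, bond orders sum to 2 (valence 4) → 2 H
  atom 7: C, bond orders sum to 2 (valence 4) → 2 H
  atom 8: O, bond orders sum to 1 (valence 2) → 1 H
  atom 9: aromatic c, 3 neighbours → 0 H
  atom 10: C, bond orders sum to 4 (valence 4) → 0 H
  atom 11: N, bond orders sum to 3 (valence 3) → 0 H
  atom 12: aromatic c, 2 neighbours → 1 H
  atom 13: aromatic c, 3 neighbours → 0 H
  atom 14: C, bond orders sum to 1 (valence 4) → 3 H
  atom 15: aromatic c, 2 neighbours → 1 H
Totals → C:11, H:11, N:1, O:3.
In Hill order: C11H11NO3.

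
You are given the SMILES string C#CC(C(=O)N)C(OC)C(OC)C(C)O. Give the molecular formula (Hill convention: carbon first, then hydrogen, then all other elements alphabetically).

C10H17NO4

Walk through each heavy atom and fill implicit hydrogens from standard valence (C 4, N 3, O 2, S 2, halogen 1):
  atom 1: C, bond orders sum to 3 (valence 4) → 1 H
  atom 2: C, bond orders sum to 4 (valence 4) → 0 H
  atom 3: C, bond orders sum to 3 (valence 4) → 1 H
  atom 4: C, bond orders sum to 4 (valence 4) → 0 H
  atom 5: O, bond orders sum to 2 (valence 2) → 0 H
  atom 6: N, bond orders sum to 1 (valence 3) → 2 H
  atom 7: C, bond orders sum to 3 (valence 4) → 1 H
  atom 8: O, bond orders sum to 2 (valence 2) → 0 H
  atom 9: C, bond orders sum to 1 (valence 4) → 3 H
  atom 10: C, bond orders sum to 3 (valence 4) → 1 H
  atom 11: O, bond orders sum to 2 (valence 2) → 0 H
  atom 12: C, bond orders sum to 1 (valence 4) → 3 H
  atom 13: C, bond orders sum to 3 (valence 4) → 1 H
  atom 14: C, bond orders sum to 1 (valence 4) → 3 H
  atom 15: O, bond orders sum to 1 (valence 2) → 1 H
Totals → C:10, H:17, N:1, O:4.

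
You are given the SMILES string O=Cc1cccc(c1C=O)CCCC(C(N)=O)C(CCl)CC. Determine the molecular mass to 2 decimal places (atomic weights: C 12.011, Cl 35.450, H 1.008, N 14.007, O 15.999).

First, the molecular formula is C17H22ClNO3 (counting implicit H from valence).
  C: 17 × 12.011 = 204.187
  Cl: 1 × 35.450 = 35.450
  H: 22 × 1.008 = 22.176
  N: 1 × 14.007 = 14.007
  O: 3 × 15.999 = 47.997
Sum: 17×12.011 + 1×35.450 + 22×1.008 + 1×14.007 + 3×15.999 = 323.817 → 323.82 g/mol.

323.82 g/mol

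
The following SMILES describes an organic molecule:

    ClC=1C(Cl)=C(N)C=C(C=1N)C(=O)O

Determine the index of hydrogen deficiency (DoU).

5

Molecular formula: C7H6Cl2N2O2.
DoU = (2C + 2 + N − H − X) / 2, where X is the halogen count and O/S are ignored.
    = (2·7 + 2 + 2 − 6 − 2) / 2 = 10 / 2 = 5.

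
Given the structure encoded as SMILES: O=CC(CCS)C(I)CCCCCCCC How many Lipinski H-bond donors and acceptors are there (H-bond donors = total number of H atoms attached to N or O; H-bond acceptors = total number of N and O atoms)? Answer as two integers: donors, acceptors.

0, 1

Donors: find every N or O and count the H atoms it carries.
  atom 1 (O): bond orders sum to 2 → 0 H
Lipinski HBD = 0.
Acceptors: N atoms = 0, O atoms = 1 → HBA = 1.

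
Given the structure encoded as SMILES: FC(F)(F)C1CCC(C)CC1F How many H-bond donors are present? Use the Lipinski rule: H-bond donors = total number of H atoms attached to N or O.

Donors: find every N or O and count the H atoms it carries.
  (no N or O atoms present)
Lipinski HBD = 0.

0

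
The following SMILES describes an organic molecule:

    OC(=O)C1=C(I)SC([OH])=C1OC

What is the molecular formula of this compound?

Walk through each heavy atom and fill implicit hydrogens from standard valence (C 4, N 3, O 2, S 2, halogen 1):
  atom 1: O, bond orders sum to 1 (valence 2) → 1 H
  atom 2: C, bond orders sum to 4 (valence 4) → 0 H
  atom 3: O, bond orders sum to 2 (valence 2) → 0 H
  atom 4: C, bond orders sum to 4 (valence 4) → 0 H
  atom 5: C, bond orders sum to 4 (valence 4) → 0 H
  atom 6: I (halogen, monovalent) → 0 H
  atom 7: S, bond orders sum to 2 (valence 2) → 0 H
  atom 8: C, bond orders sum to 4 (valence 4) → 0 H
  atom 9: O with explicit H count 1
  atom 10: C, bond orders sum to 4 (valence 4) → 0 H
  atom 11: O, bond orders sum to 2 (valence 2) → 0 H
  atom 12: C, bond orders sum to 1 (valence 4) → 3 H
Totals → C:6, H:5, I:1, O:4, S:1.

C6H5IO4S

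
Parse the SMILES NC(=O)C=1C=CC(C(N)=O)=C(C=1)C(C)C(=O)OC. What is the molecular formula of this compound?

C12H14N2O4

Walk through each heavy atom and fill implicit hydrogens from standard valence (C 4, N 3, O 2, S 2, halogen 1):
  atom 1: N, bond orders sum to 1 (valence 3) → 2 H
  atom 2: C, bond orders sum to 4 (valence 4) → 0 H
  atom 3: O, bond orders sum to 2 (valence 2) → 0 H
  atom 4: C, bond orders sum to 4 (valence 4) → 0 H
  atom 5: C, bond orders sum to 3 (valence 4) → 1 H
  atom 6: C, bond orders sum to 3 (valence 4) → 1 H
  atom 7: C, bond orders sum to 4 (valence 4) → 0 H
  atom 8: C, bond orders sum to 4 (valence 4) → 0 H
  atom 9: N, bond orders sum to 1 (valence 3) → 2 H
  atom 10: O, bond orders sum to 2 (valence 2) → 0 H
  atom 11: C, bond orders sum to 4 (valence 4) → 0 H
  atom 12: C, bond orders sum to 3 (valence 4) → 1 H
  atom 13: C, bond orders sum to 3 (valence 4) → 1 H
  atom 14: C, bond orders sum to 1 (valence 4) → 3 H
  atom 15: C, bond orders sum to 4 (valence 4) → 0 H
  atom 16: O, bond orders sum to 2 (valence 2) → 0 H
  atom 17: O, bond orders sum to 2 (valence 2) → 0 H
  atom 18: C, bond orders sum to 1 (valence 4) → 3 H
Totals → C:12, H:14, N:2, O:4.
In Hill order: C12H14N2O4.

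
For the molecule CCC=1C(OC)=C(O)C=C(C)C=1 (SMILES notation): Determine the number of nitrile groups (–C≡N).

0

Scan the SMILES for the nitrile motif — none present.
Groups that are present: 1 ether, 1 hydroxyl.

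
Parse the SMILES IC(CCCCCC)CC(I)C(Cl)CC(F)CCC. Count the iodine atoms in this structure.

Scan the SMILES for I atoms (remember two-letter symbols like Cl and Br are single atoms).
Iodine count: 2.

2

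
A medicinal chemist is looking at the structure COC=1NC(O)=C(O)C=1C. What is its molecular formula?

Walk through each heavy atom and fill implicit hydrogens from standard valence (C 4, N 3, O 2, S 2, halogen 1):
  atom 1: C, bond orders sum to 1 (valence 4) → 3 H
  atom 2: O, bond orders sum to 2 (valence 2) → 0 H
  atom 3: C, bond orders sum to 4 (valence 4) → 0 H
  atom 4: N, bond orders sum to 2 (valence 3) → 1 H
  atom 5: C, bond orders sum to 4 (valence 4) → 0 H
  atom 6: O, bond orders sum to 1 (valence 2) → 1 H
  atom 7: C, bond orders sum to 4 (valence 4) → 0 H
  atom 8: O, bond orders sum to 1 (valence 2) → 1 H
  atom 9: C, bond orders sum to 4 (valence 4) → 0 H
  atom 10: C, bond orders sum to 1 (valence 4) → 3 H
Totals → C:6, H:9, N:1, O:3.
In Hill order: C6H9NO3.

C6H9NO3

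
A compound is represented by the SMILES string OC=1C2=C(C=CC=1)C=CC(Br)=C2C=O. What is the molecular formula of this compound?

Walk through each heavy atom and fill implicit hydrogens from standard valence (C 4, N 3, O 2, S 2, halogen 1):
  atom 1: O, bond orders sum to 1 (valence 2) → 1 H
  atom 2: C, bond orders sum to 4 (valence 4) → 0 H
  atom 3: C, bond orders sum to 4 (valence 4) → 0 H
  atom 4: C, bond orders sum to 4 (valence 4) → 0 H
  atom 5: C, bond orders sum to 3 (valence 4) → 1 H
  atom 6: C, bond orders sum to 3 (valence 4) → 1 H
  atom 7: C, bond orders sum to 3 (valence 4) → 1 H
  atom 8: C, bond orders sum to 3 (valence 4) → 1 H
  atom 9: C, bond orders sum to 3 (valence 4) → 1 H
  atom 10: C, bond orders sum to 4 (valence 4) → 0 H
  atom 11: Br (halogen, monovalent) → 0 H
  atom 12: C, bond orders sum to 4 (valence 4) → 0 H
  atom 13: C, bond orders sum to 3 (valence 4) → 1 H
  atom 14: O, bond orders sum to 2 (valence 2) → 0 H
Totals → C:11, H:7, Br:1, O:2.
In Hill order: C11H7BrO2.

C11H7BrO2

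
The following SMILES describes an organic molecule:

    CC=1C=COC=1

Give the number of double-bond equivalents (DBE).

Molecular formula: C5H6O.
DoU = (2C + 2 + N − H − X) / 2, where X is the halogen count and O/S are ignored.
    = (2·5 + 2 + 0 − 6 − 0) / 2 = 6 / 2 = 3.

3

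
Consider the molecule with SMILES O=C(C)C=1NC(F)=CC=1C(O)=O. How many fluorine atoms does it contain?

1

Scan the SMILES for F atoms (remember two-letter symbols like Cl and Br are single atoms).
Fluorine count: 1.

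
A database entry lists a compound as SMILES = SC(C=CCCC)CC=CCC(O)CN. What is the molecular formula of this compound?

Walk through each heavy atom and fill implicit hydrogens from standard valence (C 4, N 3, O 2, S 2, halogen 1):
  atom 1: S, bond orders sum to 1 (valence 2) → 1 H
  atom 2: C, bond orders sum to 3 (valence 4) → 1 H
  atom 3: C, bond orders sum to 3 (valence 4) → 1 H
  atom 4: C, bond orders sum to 3 (valence 4) → 1 H
  atom 5: C, bond orders sum to 2 (valence 4) → 2 H
  atom 6: C, bond orders sum to 2 (valence 4) → 2 H
  atom 7: C, bond orders sum to 1 (valence 4) → 3 H
  atom 8: C, bond orders sum to 2 (valence 4) → 2 H
  atom 9: C, bond orders sum to 3 (valence 4) → 1 H
  atom 10: C, bond orders sum to 3 (valence 4) → 1 H
  atom 11: C, bond orders sum to 2 (valence 4) → 2 H
  atom 12: C, bond orders sum to 3 (valence 4) → 1 H
  atom 13: O, bond orders sum to 1 (valence 2) → 1 H
  atom 14: C, bond orders sum to 2 (valence 4) → 2 H
  atom 15: N, bond orders sum to 1 (valence 3) → 2 H
Totals → C:12, H:23, N:1, O:1, S:1.
In Hill order: C12H23NOS.

C12H23NOS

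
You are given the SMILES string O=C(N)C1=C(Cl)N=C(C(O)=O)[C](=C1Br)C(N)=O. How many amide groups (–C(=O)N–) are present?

2

The amide motif appears at heavy-atom positions 2, 15 in the SMILES.
Other groups present: 1 carboxylic acid.
Amide count: 2.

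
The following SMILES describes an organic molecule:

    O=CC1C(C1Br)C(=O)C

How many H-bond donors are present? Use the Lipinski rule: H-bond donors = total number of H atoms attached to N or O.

Donors: find every N or O and count the H atoms it carries.
  atom 1 (O): bond orders sum to 2 → 0 H
  atom 8 (O): bond orders sum to 2 → 0 H
Lipinski HBD = 0.

0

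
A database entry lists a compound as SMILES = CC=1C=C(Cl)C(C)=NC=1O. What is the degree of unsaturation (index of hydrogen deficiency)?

Molecular formula: C7H8ClNO.
DoU = (2C + 2 + N − H − X) / 2, where X is the halogen count and O/S are ignored.
    = (2·7 + 2 + 1 − 8 − 1) / 2 = 8 / 2 = 4.

4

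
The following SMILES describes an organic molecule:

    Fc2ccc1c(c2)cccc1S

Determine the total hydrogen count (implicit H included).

Walk through each heavy atom and fill implicit hydrogens from standard valence (C 4, N 3, O 2, S 2, halogen 1); for lowercase aromatic atoms, an aromatic c carries 1 H when it has two neighbours and 0 H with three, and aromatic n carries 0 H:
  atom 1: F (halogen, monovalent) → 0 H
  atom 2: aromatic c, 3 neighbours → 0 H
  atom 3: aromatic c, 2 neighbours → 1 H
  atom 4: aromatic c, 2 neighbours → 1 H
  atom 5: aromatic c, 3 neighbours → 0 H
  atom 6: aromatic c, 3 neighbours → 0 H
  atom 7: aromatic c, 2 neighbours → 1 H
  atom 8: aromatic c, 2 neighbours → 1 H
  atom 9: aromatic c, 2 neighbours → 1 H
  atom 10: aromatic c, 2 neighbours → 1 H
  atom 11: aromatic c, 3 neighbours → 0 H
  atom 12: S, bond orders sum to 1 (valence 2) → 1 H
Total hydrogens: 7.

7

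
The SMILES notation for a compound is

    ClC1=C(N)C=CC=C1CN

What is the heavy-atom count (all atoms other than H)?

10

Every atom symbol written in the SMILES (organic subset) is one heavy atom; implicit H are not written.
Heavy atoms by element → C:7, Cl:1, N:2.
Total: 10.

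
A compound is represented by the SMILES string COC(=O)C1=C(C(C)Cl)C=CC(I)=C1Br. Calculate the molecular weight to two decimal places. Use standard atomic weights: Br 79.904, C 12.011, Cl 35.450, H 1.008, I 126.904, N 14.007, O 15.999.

First, the molecular formula is C10H9BrClIO2 (counting implicit H from valence).
  Br: 1 × 79.904 = 79.904
  C: 10 × 12.011 = 120.110
  Cl: 1 × 35.450 = 35.450
  H: 9 × 1.008 = 9.072
  I: 1 × 126.904 = 126.904
  O: 2 × 15.999 = 31.998
Sum: 1×79.904 + 10×12.011 + 1×35.450 + 9×1.008 + 1×126.904 + 2×15.999 = 403.438 → 403.44 g/mol.

403.44 g/mol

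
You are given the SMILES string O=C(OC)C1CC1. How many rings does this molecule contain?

1

In SMILES, each pair of matching ring-closure digits denotes one ring-closing bond; the number of such bonds equals the number of independent rings.
Ring-closure bonds here: 1.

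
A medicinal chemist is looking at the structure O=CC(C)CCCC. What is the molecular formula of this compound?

C7H14O

Walk through each heavy atom and fill implicit hydrogens from standard valence (C 4, N 3, O 2, S 2, halogen 1):
  atom 1: O, bond orders sum to 2 (valence 2) → 0 H
  atom 2: C, bond orders sum to 3 (valence 4) → 1 H
  atom 3: C, bond orders sum to 3 (valence 4) → 1 H
  atom 4: C, bond orders sum to 1 (valence 4) → 3 H
  atom 5: C, bond orders sum to 2 (valence 4) → 2 H
  atom 6: C, bond orders sum to 2 (valence 4) → 2 H
  atom 7: C, bond orders sum to 2 (valence 4) → 2 H
  atom 8: C, bond orders sum to 1 (valence 4) → 3 H
Totals → C:7, H:14, O:1.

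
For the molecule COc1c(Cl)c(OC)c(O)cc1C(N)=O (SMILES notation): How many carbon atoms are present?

Count every carbon token in the SMILES (each C, including those in ring-closure positions and inside branches).
Carbon count: 9.

9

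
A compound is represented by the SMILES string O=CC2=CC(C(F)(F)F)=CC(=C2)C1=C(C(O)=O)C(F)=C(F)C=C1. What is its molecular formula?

C15H7F5O3

Walk through each heavy atom and fill implicit hydrogens from standard valence (C 4, N 3, O 2, S 2, halogen 1):
  atom 1: O, bond orders sum to 2 (valence 2) → 0 H
  atom 2: C, bond orders sum to 3 (valence 4) → 1 H
  atom 3: C, bond orders sum to 4 (valence 4) → 0 H
  atom 4: C, bond orders sum to 3 (valence 4) → 1 H
  atom 5: C, bond orders sum to 4 (valence 4) → 0 H
  atom 6: C, bond orders sum to 4 (valence 4) → 0 H
  atom 7: F (halogen, monovalent) → 0 H
  atom 8: F (halogen, monovalent) → 0 H
  atom 9: F (halogen, monovalent) → 0 H
  atom 10: C, bond orders sum to 3 (valence 4) → 1 H
  atom 11: C, bond orders sum to 4 (valence 4) → 0 H
  atom 12: C, bond orders sum to 3 (valence 4) → 1 H
  atom 13: C, bond orders sum to 4 (valence 4) → 0 H
  atom 14: C, bond orders sum to 4 (valence 4) → 0 H
  atom 15: C, bond orders sum to 4 (valence 4) → 0 H
  atom 16: O, bond orders sum to 1 (valence 2) → 1 H
  atom 17: O, bond orders sum to 2 (valence 2) → 0 H
  atom 18: C, bond orders sum to 4 (valence 4) → 0 H
  atom 19: F (halogen, monovalent) → 0 H
  atom 20: C, bond orders sum to 4 (valence 4) → 0 H
  atom 21: F (halogen, monovalent) → 0 H
  atom 22: C, bond orders sum to 3 (valence 4) → 1 H
  atom 23: C, bond orders sum to 3 (valence 4) → 1 H
Totals → C:15, H:7, F:5, O:3.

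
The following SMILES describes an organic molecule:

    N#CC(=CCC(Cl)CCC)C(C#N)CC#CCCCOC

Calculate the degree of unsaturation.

7

Molecular formula: C17H23ClN2O.
DoU = (2C + 2 + N − H − X) / 2, where X is the halogen count and O/S are ignored.
    = (2·17 + 2 + 2 − 23 − 1) / 2 = 14 / 2 = 7.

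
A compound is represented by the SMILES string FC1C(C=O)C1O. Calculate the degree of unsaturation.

Degree of unsaturation = (number of rings) + (number of π bonds).
Ring closures in the SMILES: 1.
π bonds: 1 double bond (each 1 DoU) → 1 DoU from unsaturation.
Total DoU = 1 + 1 = 2.

2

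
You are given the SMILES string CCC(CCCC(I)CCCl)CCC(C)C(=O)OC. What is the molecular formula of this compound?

Walk through each heavy atom and fill implicit hydrogens from standard valence (C 4, N 3, O 2, S 2, halogen 1):
  atom 1: C, bond orders sum to 1 (valence 4) → 3 H
  atom 2: C, bond orders sum to 2 (valence 4) → 2 H
  atom 3: C, bond orders sum to 3 (valence 4) → 1 H
  atom 4: C, bond orders sum to 2 (valence 4) → 2 H
  atom 5: C, bond orders sum to 2 (valence 4) → 2 H
  atom 6: C, bond orders sum to 2 (valence 4) → 2 H
  atom 7: C, bond orders sum to 3 (valence 4) → 1 H
  atom 8: I (halogen, monovalent) → 0 H
  atom 9: C, bond orders sum to 2 (valence 4) → 2 H
  atom 10: C, bond orders sum to 2 (valence 4) → 2 H
  atom 11: Cl (halogen, monovalent) → 0 H
  atom 12: C, bond orders sum to 2 (valence 4) → 2 H
  atom 13: C, bond orders sum to 2 (valence 4) → 2 H
  atom 14: C, bond orders sum to 3 (valence 4) → 1 H
  atom 15: C, bond orders sum to 1 (valence 4) → 3 H
  atom 16: C, bond orders sum to 4 (valence 4) → 0 H
  atom 17: O, bond orders sum to 2 (valence 2) → 0 H
  atom 18: O, bond orders sum to 2 (valence 2) → 0 H
  atom 19: C, bond orders sum to 1 (valence 4) → 3 H
Totals → C:15, H:28, Cl:1, I:1, O:2.

C15H28ClIO2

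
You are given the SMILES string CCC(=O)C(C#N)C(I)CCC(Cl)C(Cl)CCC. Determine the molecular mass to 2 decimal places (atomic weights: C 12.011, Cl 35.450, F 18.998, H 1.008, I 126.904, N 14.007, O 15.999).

404.11 g/mol

First, the molecular formula is C13H20Cl2INO (counting implicit H from valence).
  C: 13 × 12.011 = 156.143
  Cl: 2 × 35.450 = 70.900
  H: 20 × 1.008 = 20.160
  I: 1 × 126.904 = 126.904
  N: 1 × 14.007 = 14.007
  O: 1 × 15.999 = 15.999
Sum: 13×12.011 + 2×35.450 + 20×1.008 + 1×126.904 + 1×14.007 + 1×15.999 = 404.113 → 404.11 g/mol.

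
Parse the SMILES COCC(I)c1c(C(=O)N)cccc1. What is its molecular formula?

Walk through each heavy atom and fill implicit hydrogens from standard valence (C 4, N 3, O 2, S 2, halogen 1); for lowercase aromatic atoms, an aromatic c carries 1 H when it has two neighbours and 0 H with three, and aromatic n carries 0 H:
  atom 1: C, bond orders sum to 1 (valence 4) → 3 H
  atom 2: O, bond orders sum to 2 (valence 2) → 0 H
  atom 3: C, bond orders sum to 2 (valence 4) → 2 H
  atom 4: C, bond orders sum to 3 (valence 4) → 1 H
  atom 5: I (halogen, monovalent) → 0 H
  atom 6: aromatic c, 3 neighbours → 0 H
  atom 7: aromatic c, 3 neighbours → 0 H
  atom 8: C, bond orders sum to 4 (valence 4) → 0 H
  atom 9: O, bond orders sum to 2 (valence 2) → 0 H
  atom 10: N, bond orders sum to 1 (valence 3) → 2 H
  atom 11: aromatic c, 2 neighbours → 1 H
  atom 12: aromatic c, 2 neighbours → 1 H
  atom 13: aromatic c, 2 neighbours → 1 H
  atom 14: aromatic c, 2 neighbours → 1 H
Totals → C:10, H:12, I:1, N:1, O:2.

C10H12INO2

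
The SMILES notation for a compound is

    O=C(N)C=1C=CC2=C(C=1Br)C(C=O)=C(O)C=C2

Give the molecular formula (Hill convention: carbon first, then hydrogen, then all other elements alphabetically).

Walk through each heavy atom and fill implicit hydrogens from standard valence (C 4, N 3, O 2, S 2, halogen 1):
  atom 1: O, bond orders sum to 2 (valence 2) → 0 H
  atom 2: C, bond orders sum to 4 (valence 4) → 0 H
  atom 3: N, bond orders sum to 1 (valence 3) → 2 H
  atom 4: C, bond orders sum to 4 (valence 4) → 0 H
  atom 5: C, bond orders sum to 3 (valence 4) → 1 H
  atom 6: C, bond orders sum to 3 (valence 4) → 1 H
  atom 7: C, bond orders sum to 4 (valence 4) → 0 H
  atom 8: C, bond orders sum to 4 (valence 4) → 0 H
  atom 9: C, bond orders sum to 4 (valence 4) → 0 H
  atom 10: Br (halogen, monovalent) → 0 H
  atom 11: C, bond orders sum to 4 (valence 4) → 0 H
  atom 12: C, bond orders sum to 3 (valence 4) → 1 H
  atom 13: O, bond orders sum to 2 (valence 2) → 0 H
  atom 14: C, bond orders sum to 4 (valence 4) → 0 H
  atom 15: O, bond orders sum to 1 (valence 2) → 1 H
  atom 16: C, bond orders sum to 3 (valence 4) → 1 H
  atom 17: C, bond orders sum to 3 (valence 4) → 1 H
Totals → C:12, H:8, Br:1, N:1, O:3.

C12H8BrNO3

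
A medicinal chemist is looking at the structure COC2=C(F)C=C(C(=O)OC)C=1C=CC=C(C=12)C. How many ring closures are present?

2

In SMILES, each pair of matching ring-closure digits denotes one ring-closing bond; the number of such bonds equals the number of independent rings.
Ring-closure bonds here: 2.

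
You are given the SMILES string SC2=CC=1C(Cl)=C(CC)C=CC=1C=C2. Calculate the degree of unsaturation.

Degree of unsaturation = (number of rings) + (number of π bonds).
Ring closures in the SMILES: 2.
π bonds: 5 double bonds (each 1 DoU) → 5 DoU from unsaturation.
Total DoU = 2 + 5 = 7.

7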